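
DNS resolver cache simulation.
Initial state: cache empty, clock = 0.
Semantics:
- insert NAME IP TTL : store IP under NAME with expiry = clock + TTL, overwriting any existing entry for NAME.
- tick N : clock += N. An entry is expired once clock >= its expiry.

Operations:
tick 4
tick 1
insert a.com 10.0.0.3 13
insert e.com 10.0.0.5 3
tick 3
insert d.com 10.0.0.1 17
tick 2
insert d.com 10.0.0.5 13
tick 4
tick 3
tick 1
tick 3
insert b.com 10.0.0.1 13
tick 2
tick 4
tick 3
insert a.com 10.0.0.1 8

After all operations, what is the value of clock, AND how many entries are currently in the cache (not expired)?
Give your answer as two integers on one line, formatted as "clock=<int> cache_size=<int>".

Op 1: tick 4 -> clock=4.
Op 2: tick 1 -> clock=5.
Op 3: insert a.com -> 10.0.0.3 (expiry=5+13=18). clock=5
Op 4: insert e.com -> 10.0.0.5 (expiry=5+3=8). clock=5
Op 5: tick 3 -> clock=8. purged={e.com}
Op 6: insert d.com -> 10.0.0.1 (expiry=8+17=25). clock=8
Op 7: tick 2 -> clock=10.
Op 8: insert d.com -> 10.0.0.5 (expiry=10+13=23). clock=10
Op 9: tick 4 -> clock=14.
Op 10: tick 3 -> clock=17.
Op 11: tick 1 -> clock=18. purged={a.com}
Op 12: tick 3 -> clock=21.
Op 13: insert b.com -> 10.0.0.1 (expiry=21+13=34). clock=21
Op 14: tick 2 -> clock=23. purged={d.com}
Op 15: tick 4 -> clock=27.
Op 16: tick 3 -> clock=30.
Op 17: insert a.com -> 10.0.0.1 (expiry=30+8=38). clock=30
Final clock = 30
Final cache (unexpired): {a.com,b.com} -> size=2

Answer: clock=30 cache_size=2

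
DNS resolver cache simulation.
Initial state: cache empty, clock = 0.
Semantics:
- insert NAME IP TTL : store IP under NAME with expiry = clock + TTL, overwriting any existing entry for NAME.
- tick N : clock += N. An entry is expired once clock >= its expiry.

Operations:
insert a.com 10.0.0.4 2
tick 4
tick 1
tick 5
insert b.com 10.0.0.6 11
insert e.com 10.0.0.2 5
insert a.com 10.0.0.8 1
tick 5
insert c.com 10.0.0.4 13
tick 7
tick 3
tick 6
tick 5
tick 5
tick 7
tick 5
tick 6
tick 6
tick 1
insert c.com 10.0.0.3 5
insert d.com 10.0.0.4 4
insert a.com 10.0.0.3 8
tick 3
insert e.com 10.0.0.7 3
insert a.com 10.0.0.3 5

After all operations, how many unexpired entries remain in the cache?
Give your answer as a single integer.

Answer: 4

Derivation:
Op 1: insert a.com -> 10.0.0.4 (expiry=0+2=2). clock=0
Op 2: tick 4 -> clock=4. purged={a.com}
Op 3: tick 1 -> clock=5.
Op 4: tick 5 -> clock=10.
Op 5: insert b.com -> 10.0.0.6 (expiry=10+11=21). clock=10
Op 6: insert e.com -> 10.0.0.2 (expiry=10+5=15). clock=10
Op 7: insert a.com -> 10.0.0.8 (expiry=10+1=11). clock=10
Op 8: tick 5 -> clock=15. purged={a.com,e.com}
Op 9: insert c.com -> 10.0.0.4 (expiry=15+13=28). clock=15
Op 10: tick 7 -> clock=22. purged={b.com}
Op 11: tick 3 -> clock=25.
Op 12: tick 6 -> clock=31. purged={c.com}
Op 13: tick 5 -> clock=36.
Op 14: tick 5 -> clock=41.
Op 15: tick 7 -> clock=48.
Op 16: tick 5 -> clock=53.
Op 17: tick 6 -> clock=59.
Op 18: tick 6 -> clock=65.
Op 19: tick 1 -> clock=66.
Op 20: insert c.com -> 10.0.0.3 (expiry=66+5=71). clock=66
Op 21: insert d.com -> 10.0.0.4 (expiry=66+4=70). clock=66
Op 22: insert a.com -> 10.0.0.3 (expiry=66+8=74). clock=66
Op 23: tick 3 -> clock=69.
Op 24: insert e.com -> 10.0.0.7 (expiry=69+3=72). clock=69
Op 25: insert a.com -> 10.0.0.3 (expiry=69+5=74). clock=69
Final cache (unexpired): {a.com,c.com,d.com,e.com} -> size=4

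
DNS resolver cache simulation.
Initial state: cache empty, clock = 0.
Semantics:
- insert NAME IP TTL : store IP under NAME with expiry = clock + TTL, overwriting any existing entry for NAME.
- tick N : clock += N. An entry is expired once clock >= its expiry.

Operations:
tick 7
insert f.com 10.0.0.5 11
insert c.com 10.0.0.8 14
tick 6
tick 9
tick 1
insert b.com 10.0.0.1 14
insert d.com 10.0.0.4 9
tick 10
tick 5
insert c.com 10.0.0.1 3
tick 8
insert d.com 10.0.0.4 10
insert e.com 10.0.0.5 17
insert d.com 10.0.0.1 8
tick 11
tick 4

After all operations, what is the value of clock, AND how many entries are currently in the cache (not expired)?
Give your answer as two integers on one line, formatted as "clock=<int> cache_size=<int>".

Op 1: tick 7 -> clock=7.
Op 2: insert f.com -> 10.0.0.5 (expiry=7+11=18). clock=7
Op 3: insert c.com -> 10.0.0.8 (expiry=7+14=21). clock=7
Op 4: tick 6 -> clock=13.
Op 5: tick 9 -> clock=22. purged={c.com,f.com}
Op 6: tick 1 -> clock=23.
Op 7: insert b.com -> 10.0.0.1 (expiry=23+14=37). clock=23
Op 8: insert d.com -> 10.0.0.4 (expiry=23+9=32). clock=23
Op 9: tick 10 -> clock=33. purged={d.com}
Op 10: tick 5 -> clock=38. purged={b.com}
Op 11: insert c.com -> 10.0.0.1 (expiry=38+3=41). clock=38
Op 12: tick 8 -> clock=46. purged={c.com}
Op 13: insert d.com -> 10.0.0.4 (expiry=46+10=56). clock=46
Op 14: insert e.com -> 10.0.0.5 (expiry=46+17=63). clock=46
Op 15: insert d.com -> 10.0.0.1 (expiry=46+8=54). clock=46
Op 16: tick 11 -> clock=57. purged={d.com}
Op 17: tick 4 -> clock=61.
Final clock = 61
Final cache (unexpired): {e.com} -> size=1

Answer: clock=61 cache_size=1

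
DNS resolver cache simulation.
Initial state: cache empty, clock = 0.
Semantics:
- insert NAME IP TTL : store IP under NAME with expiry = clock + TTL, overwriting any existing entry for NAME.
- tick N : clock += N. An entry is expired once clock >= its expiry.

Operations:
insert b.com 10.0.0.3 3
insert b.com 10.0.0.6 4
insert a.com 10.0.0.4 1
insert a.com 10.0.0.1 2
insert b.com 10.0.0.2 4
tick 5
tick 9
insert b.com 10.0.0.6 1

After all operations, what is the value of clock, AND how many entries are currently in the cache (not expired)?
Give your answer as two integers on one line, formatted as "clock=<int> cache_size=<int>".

Answer: clock=14 cache_size=1

Derivation:
Op 1: insert b.com -> 10.0.0.3 (expiry=0+3=3). clock=0
Op 2: insert b.com -> 10.0.0.6 (expiry=0+4=4). clock=0
Op 3: insert a.com -> 10.0.0.4 (expiry=0+1=1). clock=0
Op 4: insert a.com -> 10.0.0.1 (expiry=0+2=2). clock=0
Op 5: insert b.com -> 10.0.0.2 (expiry=0+4=4). clock=0
Op 6: tick 5 -> clock=5. purged={a.com,b.com}
Op 7: tick 9 -> clock=14.
Op 8: insert b.com -> 10.0.0.6 (expiry=14+1=15). clock=14
Final clock = 14
Final cache (unexpired): {b.com} -> size=1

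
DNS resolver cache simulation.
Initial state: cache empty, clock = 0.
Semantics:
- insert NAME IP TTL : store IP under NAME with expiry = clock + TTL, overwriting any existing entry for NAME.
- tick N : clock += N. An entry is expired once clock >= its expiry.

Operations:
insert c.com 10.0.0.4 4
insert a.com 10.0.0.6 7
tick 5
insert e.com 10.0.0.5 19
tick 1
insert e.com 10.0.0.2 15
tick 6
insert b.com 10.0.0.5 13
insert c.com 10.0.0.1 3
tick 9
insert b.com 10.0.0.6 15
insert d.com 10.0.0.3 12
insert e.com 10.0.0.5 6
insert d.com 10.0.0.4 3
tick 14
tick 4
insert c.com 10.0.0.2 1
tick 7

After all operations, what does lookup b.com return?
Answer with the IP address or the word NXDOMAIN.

Op 1: insert c.com -> 10.0.0.4 (expiry=0+4=4). clock=0
Op 2: insert a.com -> 10.0.0.6 (expiry=0+7=7). clock=0
Op 3: tick 5 -> clock=5. purged={c.com}
Op 4: insert e.com -> 10.0.0.5 (expiry=5+19=24). clock=5
Op 5: tick 1 -> clock=6.
Op 6: insert e.com -> 10.0.0.2 (expiry=6+15=21). clock=6
Op 7: tick 6 -> clock=12. purged={a.com}
Op 8: insert b.com -> 10.0.0.5 (expiry=12+13=25). clock=12
Op 9: insert c.com -> 10.0.0.1 (expiry=12+3=15). clock=12
Op 10: tick 9 -> clock=21. purged={c.com,e.com}
Op 11: insert b.com -> 10.0.0.6 (expiry=21+15=36). clock=21
Op 12: insert d.com -> 10.0.0.3 (expiry=21+12=33). clock=21
Op 13: insert e.com -> 10.0.0.5 (expiry=21+6=27). clock=21
Op 14: insert d.com -> 10.0.0.4 (expiry=21+3=24). clock=21
Op 15: tick 14 -> clock=35. purged={d.com,e.com}
Op 16: tick 4 -> clock=39. purged={b.com}
Op 17: insert c.com -> 10.0.0.2 (expiry=39+1=40). clock=39
Op 18: tick 7 -> clock=46. purged={c.com}
lookup b.com: not in cache (expired or never inserted)

Answer: NXDOMAIN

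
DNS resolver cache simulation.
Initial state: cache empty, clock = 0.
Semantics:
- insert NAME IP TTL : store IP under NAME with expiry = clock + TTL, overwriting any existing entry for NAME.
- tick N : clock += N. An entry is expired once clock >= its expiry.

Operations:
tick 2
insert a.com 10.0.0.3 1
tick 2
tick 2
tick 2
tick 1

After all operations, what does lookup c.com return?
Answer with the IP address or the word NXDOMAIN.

Answer: NXDOMAIN

Derivation:
Op 1: tick 2 -> clock=2.
Op 2: insert a.com -> 10.0.0.3 (expiry=2+1=3). clock=2
Op 3: tick 2 -> clock=4. purged={a.com}
Op 4: tick 2 -> clock=6.
Op 5: tick 2 -> clock=8.
Op 6: tick 1 -> clock=9.
lookup c.com: not in cache (expired or never inserted)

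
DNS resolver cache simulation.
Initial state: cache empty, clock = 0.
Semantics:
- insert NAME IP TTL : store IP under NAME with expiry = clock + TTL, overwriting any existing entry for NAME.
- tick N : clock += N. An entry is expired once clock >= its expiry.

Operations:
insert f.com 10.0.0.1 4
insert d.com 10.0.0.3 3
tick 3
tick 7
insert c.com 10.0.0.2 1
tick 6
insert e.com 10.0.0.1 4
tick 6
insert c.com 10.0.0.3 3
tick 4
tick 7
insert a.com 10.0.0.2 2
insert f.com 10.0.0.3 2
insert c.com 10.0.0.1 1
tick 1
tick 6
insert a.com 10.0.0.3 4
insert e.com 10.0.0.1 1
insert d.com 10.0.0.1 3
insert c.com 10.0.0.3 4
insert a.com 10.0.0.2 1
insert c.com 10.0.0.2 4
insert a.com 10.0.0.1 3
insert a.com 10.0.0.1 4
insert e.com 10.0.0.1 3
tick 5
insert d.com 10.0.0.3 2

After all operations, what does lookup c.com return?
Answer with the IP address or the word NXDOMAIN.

Op 1: insert f.com -> 10.0.0.1 (expiry=0+4=4). clock=0
Op 2: insert d.com -> 10.0.0.3 (expiry=0+3=3). clock=0
Op 3: tick 3 -> clock=3. purged={d.com}
Op 4: tick 7 -> clock=10. purged={f.com}
Op 5: insert c.com -> 10.0.0.2 (expiry=10+1=11). clock=10
Op 6: tick 6 -> clock=16. purged={c.com}
Op 7: insert e.com -> 10.0.0.1 (expiry=16+4=20). clock=16
Op 8: tick 6 -> clock=22. purged={e.com}
Op 9: insert c.com -> 10.0.0.3 (expiry=22+3=25). clock=22
Op 10: tick 4 -> clock=26. purged={c.com}
Op 11: tick 7 -> clock=33.
Op 12: insert a.com -> 10.0.0.2 (expiry=33+2=35). clock=33
Op 13: insert f.com -> 10.0.0.3 (expiry=33+2=35). clock=33
Op 14: insert c.com -> 10.0.0.1 (expiry=33+1=34). clock=33
Op 15: tick 1 -> clock=34. purged={c.com}
Op 16: tick 6 -> clock=40. purged={a.com,f.com}
Op 17: insert a.com -> 10.0.0.3 (expiry=40+4=44). clock=40
Op 18: insert e.com -> 10.0.0.1 (expiry=40+1=41). clock=40
Op 19: insert d.com -> 10.0.0.1 (expiry=40+3=43). clock=40
Op 20: insert c.com -> 10.0.0.3 (expiry=40+4=44). clock=40
Op 21: insert a.com -> 10.0.0.2 (expiry=40+1=41). clock=40
Op 22: insert c.com -> 10.0.0.2 (expiry=40+4=44). clock=40
Op 23: insert a.com -> 10.0.0.1 (expiry=40+3=43). clock=40
Op 24: insert a.com -> 10.0.0.1 (expiry=40+4=44). clock=40
Op 25: insert e.com -> 10.0.0.1 (expiry=40+3=43). clock=40
Op 26: tick 5 -> clock=45. purged={a.com,c.com,d.com,e.com}
Op 27: insert d.com -> 10.0.0.3 (expiry=45+2=47). clock=45
lookup c.com: not in cache (expired or never inserted)

Answer: NXDOMAIN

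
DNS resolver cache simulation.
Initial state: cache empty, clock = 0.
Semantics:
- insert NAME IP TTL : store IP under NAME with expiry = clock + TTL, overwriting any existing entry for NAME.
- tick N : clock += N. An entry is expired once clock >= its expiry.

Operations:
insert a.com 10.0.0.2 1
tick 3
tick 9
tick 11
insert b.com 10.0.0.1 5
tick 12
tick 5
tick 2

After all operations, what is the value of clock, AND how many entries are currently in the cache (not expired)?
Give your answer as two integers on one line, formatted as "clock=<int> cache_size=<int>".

Op 1: insert a.com -> 10.0.0.2 (expiry=0+1=1). clock=0
Op 2: tick 3 -> clock=3. purged={a.com}
Op 3: tick 9 -> clock=12.
Op 4: tick 11 -> clock=23.
Op 5: insert b.com -> 10.0.0.1 (expiry=23+5=28). clock=23
Op 6: tick 12 -> clock=35. purged={b.com}
Op 7: tick 5 -> clock=40.
Op 8: tick 2 -> clock=42.
Final clock = 42
Final cache (unexpired): {} -> size=0

Answer: clock=42 cache_size=0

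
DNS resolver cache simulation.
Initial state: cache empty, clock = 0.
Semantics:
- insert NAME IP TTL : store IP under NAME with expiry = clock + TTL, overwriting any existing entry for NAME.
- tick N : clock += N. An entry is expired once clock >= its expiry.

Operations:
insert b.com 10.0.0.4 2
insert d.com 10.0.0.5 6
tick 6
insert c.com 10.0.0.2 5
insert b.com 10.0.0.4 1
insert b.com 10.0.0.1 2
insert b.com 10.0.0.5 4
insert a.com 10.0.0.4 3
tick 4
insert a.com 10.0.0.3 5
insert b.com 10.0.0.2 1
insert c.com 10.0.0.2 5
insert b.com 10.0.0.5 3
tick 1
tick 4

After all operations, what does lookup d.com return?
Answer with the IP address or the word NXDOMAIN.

Op 1: insert b.com -> 10.0.0.4 (expiry=0+2=2). clock=0
Op 2: insert d.com -> 10.0.0.5 (expiry=0+6=6). clock=0
Op 3: tick 6 -> clock=6. purged={b.com,d.com}
Op 4: insert c.com -> 10.0.0.2 (expiry=6+5=11). clock=6
Op 5: insert b.com -> 10.0.0.4 (expiry=6+1=7). clock=6
Op 6: insert b.com -> 10.0.0.1 (expiry=6+2=8). clock=6
Op 7: insert b.com -> 10.0.0.5 (expiry=6+4=10). clock=6
Op 8: insert a.com -> 10.0.0.4 (expiry=6+3=9). clock=6
Op 9: tick 4 -> clock=10. purged={a.com,b.com}
Op 10: insert a.com -> 10.0.0.3 (expiry=10+5=15). clock=10
Op 11: insert b.com -> 10.0.0.2 (expiry=10+1=11). clock=10
Op 12: insert c.com -> 10.0.0.2 (expiry=10+5=15). clock=10
Op 13: insert b.com -> 10.0.0.5 (expiry=10+3=13). clock=10
Op 14: tick 1 -> clock=11.
Op 15: tick 4 -> clock=15. purged={a.com,b.com,c.com}
lookup d.com: not in cache (expired or never inserted)

Answer: NXDOMAIN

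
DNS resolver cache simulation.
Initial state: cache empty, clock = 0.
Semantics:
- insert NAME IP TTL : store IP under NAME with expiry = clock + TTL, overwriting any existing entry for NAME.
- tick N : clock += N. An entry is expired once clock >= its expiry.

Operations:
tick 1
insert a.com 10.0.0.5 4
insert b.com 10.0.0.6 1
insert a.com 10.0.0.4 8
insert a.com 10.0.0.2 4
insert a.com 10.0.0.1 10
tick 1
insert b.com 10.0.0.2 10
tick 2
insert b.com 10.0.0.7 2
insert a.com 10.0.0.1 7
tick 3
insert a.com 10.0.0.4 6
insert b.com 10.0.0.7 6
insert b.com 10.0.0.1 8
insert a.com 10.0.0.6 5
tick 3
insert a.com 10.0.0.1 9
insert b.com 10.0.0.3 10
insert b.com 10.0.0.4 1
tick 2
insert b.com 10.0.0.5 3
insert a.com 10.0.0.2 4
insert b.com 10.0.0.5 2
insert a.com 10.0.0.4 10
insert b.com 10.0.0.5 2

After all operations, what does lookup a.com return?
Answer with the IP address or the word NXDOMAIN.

Answer: 10.0.0.4

Derivation:
Op 1: tick 1 -> clock=1.
Op 2: insert a.com -> 10.0.0.5 (expiry=1+4=5). clock=1
Op 3: insert b.com -> 10.0.0.6 (expiry=1+1=2). clock=1
Op 4: insert a.com -> 10.0.0.4 (expiry=1+8=9). clock=1
Op 5: insert a.com -> 10.0.0.2 (expiry=1+4=5). clock=1
Op 6: insert a.com -> 10.0.0.1 (expiry=1+10=11). clock=1
Op 7: tick 1 -> clock=2. purged={b.com}
Op 8: insert b.com -> 10.0.0.2 (expiry=2+10=12). clock=2
Op 9: tick 2 -> clock=4.
Op 10: insert b.com -> 10.0.0.7 (expiry=4+2=6). clock=4
Op 11: insert a.com -> 10.0.0.1 (expiry=4+7=11). clock=4
Op 12: tick 3 -> clock=7. purged={b.com}
Op 13: insert a.com -> 10.0.0.4 (expiry=7+6=13). clock=7
Op 14: insert b.com -> 10.0.0.7 (expiry=7+6=13). clock=7
Op 15: insert b.com -> 10.0.0.1 (expiry=7+8=15). clock=7
Op 16: insert a.com -> 10.0.0.6 (expiry=7+5=12). clock=7
Op 17: tick 3 -> clock=10.
Op 18: insert a.com -> 10.0.0.1 (expiry=10+9=19). clock=10
Op 19: insert b.com -> 10.0.0.3 (expiry=10+10=20). clock=10
Op 20: insert b.com -> 10.0.0.4 (expiry=10+1=11). clock=10
Op 21: tick 2 -> clock=12. purged={b.com}
Op 22: insert b.com -> 10.0.0.5 (expiry=12+3=15). clock=12
Op 23: insert a.com -> 10.0.0.2 (expiry=12+4=16). clock=12
Op 24: insert b.com -> 10.0.0.5 (expiry=12+2=14). clock=12
Op 25: insert a.com -> 10.0.0.4 (expiry=12+10=22). clock=12
Op 26: insert b.com -> 10.0.0.5 (expiry=12+2=14). clock=12
lookup a.com: present, ip=10.0.0.4 expiry=22 > clock=12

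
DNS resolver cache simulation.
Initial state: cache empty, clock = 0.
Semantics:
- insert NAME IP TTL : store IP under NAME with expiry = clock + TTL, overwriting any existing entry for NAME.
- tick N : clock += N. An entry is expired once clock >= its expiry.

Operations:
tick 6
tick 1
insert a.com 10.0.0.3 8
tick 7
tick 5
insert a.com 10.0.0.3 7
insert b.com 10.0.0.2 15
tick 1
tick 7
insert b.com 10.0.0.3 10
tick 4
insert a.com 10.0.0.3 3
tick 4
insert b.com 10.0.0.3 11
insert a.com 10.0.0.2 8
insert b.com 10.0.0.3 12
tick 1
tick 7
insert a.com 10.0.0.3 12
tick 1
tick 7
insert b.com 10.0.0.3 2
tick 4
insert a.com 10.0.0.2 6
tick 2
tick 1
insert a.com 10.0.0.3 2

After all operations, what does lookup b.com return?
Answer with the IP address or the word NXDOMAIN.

Op 1: tick 6 -> clock=6.
Op 2: tick 1 -> clock=7.
Op 3: insert a.com -> 10.0.0.3 (expiry=7+8=15). clock=7
Op 4: tick 7 -> clock=14.
Op 5: tick 5 -> clock=19. purged={a.com}
Op 6: insert a.com -> 10.0.0.3 (expiry=19+7=26). clock=19
Op 7: insert b.com -> 10.0.0.2 (expiry=19+15=34). clock=19
Op 8: tick 1 -> clock=20.
Op 9: tick 7 -> clock=27. purged={a.com}
Op 10: insert b.com -> 10.0.0.3 (expiry=27+10=37). clock=27
Op 11: tick 4 -> clock=31.
Op 12: insert a.com -> 10.0.0.3 (expiry=31+3=34). clock=31
Op 13: tick 4 -> clock=35. purged={a.com}
Op 14: insert b.com -> 10.0.0.3 (expiry=35+11=46). clock=35
Op 15: insert a.com -> 10.0.0.2 (expiry=35+8=43). clock=35
Op 16: insert b.com -> 10.0.0.3 (expiry=35+12=47). clock=35
Op 17: tick 1 -> clock=36.
Op 18: tick 7 -> clock=43. purged={a.com}
Op 19: insert a.com -> 10.0.0.3 (expiry=43+12=55). clock=43
Op 20: tick 1 -> clock=44.
Op 21: tick 7 -> clock=51. purged={b.com}
Op 22: insert b.com -> 10.0.0.3 (expiry=51+2=53). clock=51
Op 23: tick 4 -> clock=55. purged={a.com,b.com}
Op 24: insert a.com -> 10.0.0.2 (expiry=55+6=61). clock=55
Op 25: tick 2 -> clock=57.
Op 26: tick 1 -> clock=58.
Op 27: insert a.com -> 10.0.0.3 (expiry=58+2=60). clock=58
lookup b.com: not in cache (expired or never inserted)

Answer: NXDOMAIN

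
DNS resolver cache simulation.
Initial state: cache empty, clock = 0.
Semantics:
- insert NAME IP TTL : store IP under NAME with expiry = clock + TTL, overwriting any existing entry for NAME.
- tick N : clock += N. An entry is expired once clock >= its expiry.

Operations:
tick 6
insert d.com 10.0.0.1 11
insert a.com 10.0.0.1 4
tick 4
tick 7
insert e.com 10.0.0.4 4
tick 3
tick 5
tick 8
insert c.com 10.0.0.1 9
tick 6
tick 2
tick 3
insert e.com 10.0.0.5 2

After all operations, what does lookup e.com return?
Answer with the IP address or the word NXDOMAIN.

Op 1: tick 6 -> clock=6.
Op 2: insert d.com -> 10.0.0.1 (expiry=6+11=17). clock=6
Op 3: insert a.com -> 10.0.0.1 (expiry=6+4=10). clock=6
Op 4: tick 4 -> clock=10. purged={a.com}
Op 5: tick 7 -> clock=17. purged={d.com}
Op 6: insert e.com -> 10.0.0.4 (expiry=17+4=21). clock=17
Op 7: tick 3 -> clock=20.
Op 8: tick 5 -> clock=25. purged={e.com}
Op 9: tick 8 -> clock=33.
Op 10: insert c.com -> 10.0.0.1 (expiry=33+9=42). clock=33
Op 11: tick 6 -> clock=39.
Op 12: tick 2 -> clock=41.
Op 13: tick 3 -> clock=44. purged={c.com}
Op 14: insert e.com -> 10.0.0.5 (expiry=44+2=46). clock=44
lookup e.com: present, ip=10.0.0.5 expiry=46 > clock=44

Answer: 10.0.0.5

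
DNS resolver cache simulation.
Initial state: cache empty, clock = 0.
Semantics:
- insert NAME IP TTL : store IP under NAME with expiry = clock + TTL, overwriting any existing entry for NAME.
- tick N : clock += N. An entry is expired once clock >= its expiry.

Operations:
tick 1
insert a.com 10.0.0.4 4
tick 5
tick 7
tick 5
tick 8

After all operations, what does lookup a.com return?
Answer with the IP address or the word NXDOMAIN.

Op 1: tick 1 -> clock=1.
Op 2: insert a.com -> 10.0.0.4 (expiry=1+4=5). clock=1
Op 3: tick 5 -> clock=6. purged={a.com}
Op 4: tick 7 -> clock=13.
Op 5: tick 5 -> clock=18.
Op 6: tick 8 -> clock=26.
lookup a.com: not in cache (expired or never inserted)

Answer: NXDOMAIN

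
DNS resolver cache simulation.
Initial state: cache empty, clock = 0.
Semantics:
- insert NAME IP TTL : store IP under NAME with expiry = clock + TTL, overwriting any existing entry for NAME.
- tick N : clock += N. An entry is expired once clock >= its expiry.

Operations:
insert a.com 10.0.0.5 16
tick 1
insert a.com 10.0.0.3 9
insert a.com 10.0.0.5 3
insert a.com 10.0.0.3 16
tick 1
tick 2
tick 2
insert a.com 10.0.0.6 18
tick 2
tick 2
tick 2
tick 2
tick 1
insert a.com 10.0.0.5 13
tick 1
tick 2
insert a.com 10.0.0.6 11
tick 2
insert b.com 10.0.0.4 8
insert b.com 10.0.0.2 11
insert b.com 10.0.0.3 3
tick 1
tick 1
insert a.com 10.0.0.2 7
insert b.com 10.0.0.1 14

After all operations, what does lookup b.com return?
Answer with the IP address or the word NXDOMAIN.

Op 1: insert a.com -> 10.0.0.5 (expiry=0+16=16). clock=0
Op 2: tick 1 -> clock=1.
Op 3: insert a.com -> 10.0.0.3 (expiry=1+9=10). clock=1
Op 4: insert a.com -> 10.0.0.5 (expiry=1+3=4). clock=1
Op 5: insert a.com -> 10.0.0.3 (expiry=1+16=17). clock=1
Op 6: tick 1 -> clock=2.
Op 7: tick 2 -> clock=4.
Op 8: tick 2 -> clock=6.
Op 9: insert a.com -> 10.0.0.6 (expiry=6+18=24). clock=6
Op 10: tick 2 -> clock=8.
Op 11: tick 2 -> clock=10.
Op 12: tick 2 -> clock=12.
Op 13: tick 2 -> clock=14.
Op 14: tick 1 -> clock=15.
Op 15: insert a.com -> 10.0.0.5 (expiry=15+13=28). clock=15
Op 16: tick 1 -> clock=16.
Op 17: tick 2 -> clock=18.
Op 18: insert a.com -> 10.0.0.6 (expiry=18+11=29). clock=18
Op 19: tick 2 -> clock=20.
Op 20: insert b.com -> 10.0.0.4 (expiry=20+8=28). clock=20
Op 21: insert b.com -> 10.0.0.2 (expiry=20+11=31). clock=20
Op 22: insert b.com -> 10.0.0.3 (expiry=20+3=23). clock=20
Op 23: tick 1 -> clock=21.
Op 24: tick 1 -> clock=22.
Op 25: insert a.com -> 10.0.0.2 (expiry=22+7=29). clock=22
Op 26: insert b.com -> 10.0.0.1 (expiry=22+14=36). clock=22
lookup b.com: present, ip=10.0.0.1 expiry=36 > clock=22

Answer: 10.0.0.1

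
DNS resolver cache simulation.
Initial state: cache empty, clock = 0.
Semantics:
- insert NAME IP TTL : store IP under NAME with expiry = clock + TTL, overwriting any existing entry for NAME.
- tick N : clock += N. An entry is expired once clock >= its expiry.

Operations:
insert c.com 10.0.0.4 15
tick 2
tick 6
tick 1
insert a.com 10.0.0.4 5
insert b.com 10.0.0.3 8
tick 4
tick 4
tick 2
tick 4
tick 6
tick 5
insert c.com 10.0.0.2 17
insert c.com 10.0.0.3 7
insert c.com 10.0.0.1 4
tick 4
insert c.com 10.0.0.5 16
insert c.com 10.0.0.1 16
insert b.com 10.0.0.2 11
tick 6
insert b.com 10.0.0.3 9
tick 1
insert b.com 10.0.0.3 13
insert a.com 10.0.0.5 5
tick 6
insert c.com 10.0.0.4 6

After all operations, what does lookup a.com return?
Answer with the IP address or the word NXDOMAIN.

Op 1: insert c.com -> 10.0.0.4 (expiry=0+15=15). clock=0
Op 2: tick 2 -> clock=2.
Op 3: tick 6 -> clock=8.
Op 4: tick 1 -> clock=9.
Op 5: insert a.com -> 10.0.0.4 (expiry=9+5=14). clock=9
Op 6: insert b.com -> 10.0.0.3 (expiry=9+8=17). clock=9
Op 7: tick 4 -> clock=13.
Op 8: tick 4 -> clock=17. purged={a.com,b.com,c.com}
Op 9: tick 2 -> clock=19.
Op 10: tick 4 -> clock=23.
Op 11: tick 6 -> clock=29.
Op 12: tick 5 -> clock=34.
Op 13: insert c.com -> 10.0.0.2 (expiry=34+17=51). clock=34
Op 14: insert c.com -> 10.0.0.3 (expiry=34+7=41). clock=34
Op 15: insert c.com -> 10.0.0.1 (expiry=34+4=38). clock=34
Op 16: tick 4 -> clock=38. purged={c.com}
Op 17: insert c.com -> 10.0.0.5 (expiry=38+16=54). clock=38
Op 18: insert c.com -> 10.0.0.1 (expiry=38+16=54). clock=38
Op 19: insert b.com -> 10.0.0.2 (expiry=38+11=49). clock=38
Op 20: tick 6 -> clock=44.
Op 21: insert b.com -> 10.0.0.3 (expiry=44+9=53). clock=44
Op 22: tick 1 -> clock=45.
Op 23: insert b.com -> 10.0.0.3 (expiry=45+13=58). clock=45
Op 24: insert a.com -> 10.0.0.5 (expiry=45+5=50). clock=45
Op 25: tick 6 -> clock=51. purged={a.com}
Op 26: insert c.com -> 10.0.0.4 (expiry=51+6=57). clock=51
lookup a.com: not in cache (expired or never inserted)

Answer: NXDOMAIN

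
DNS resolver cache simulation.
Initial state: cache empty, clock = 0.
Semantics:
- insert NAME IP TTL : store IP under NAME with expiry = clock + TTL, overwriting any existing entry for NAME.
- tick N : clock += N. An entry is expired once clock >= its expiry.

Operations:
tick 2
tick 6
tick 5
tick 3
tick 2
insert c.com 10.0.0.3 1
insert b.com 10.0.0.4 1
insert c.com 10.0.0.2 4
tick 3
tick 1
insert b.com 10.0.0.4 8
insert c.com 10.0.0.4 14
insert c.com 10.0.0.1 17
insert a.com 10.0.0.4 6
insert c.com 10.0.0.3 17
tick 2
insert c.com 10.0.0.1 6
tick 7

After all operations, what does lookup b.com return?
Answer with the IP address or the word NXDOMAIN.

Answer: NXDOMAIN

Derivation:
Op 1: tick 2 -> clock=2.
Op 2: tick 6 -> clock=8.
Op 3: tick 5 -> clock=13.
Op 4: tick 3 -> clock=16.
Op 5: tick 2 -> clock=18.
Op 6: insert c.com -> 10.0.0.3 (expiry=18+1=19). clock=18
Op 7: insert b.com -> 10.0.0.4 (expiry=18+1=19). clock=18
Op 8: insert c.com -> 10.0.0.2 (expiry=18+4=22). clock=18
Op 9: tick 3 -> clock=21. purged={b.com}
Op 10: tick 1 -> clock=22. purged={c.com}
Op 11: insert b.com -> 10.0.0.4 (expiry=22+8=30). clock=22
Op 12: insert c.com -> 10.0.0.4 (expiry=22+14=36). clock=22
Op 13: insert c.com -> 10.0.0.1 (expiry=22+17=39). clock=22
Op 14: insert a.com -> 10.0.0.4 (expiry=22+6=28). clock=22
Op 15: insert c.com -> 10.0.0.3 (expiry=22+17=39). clock=22
Op 16: tick 2 -> clock=24.
Op 17: insert c.com -> 10.0.0.1 (expiry=24+6=30). clock=24
Op 18: tick 7 -> clock=31. purged={a.com,b.com,c.com}
lookup b.com: not in cache (expired or never inserted)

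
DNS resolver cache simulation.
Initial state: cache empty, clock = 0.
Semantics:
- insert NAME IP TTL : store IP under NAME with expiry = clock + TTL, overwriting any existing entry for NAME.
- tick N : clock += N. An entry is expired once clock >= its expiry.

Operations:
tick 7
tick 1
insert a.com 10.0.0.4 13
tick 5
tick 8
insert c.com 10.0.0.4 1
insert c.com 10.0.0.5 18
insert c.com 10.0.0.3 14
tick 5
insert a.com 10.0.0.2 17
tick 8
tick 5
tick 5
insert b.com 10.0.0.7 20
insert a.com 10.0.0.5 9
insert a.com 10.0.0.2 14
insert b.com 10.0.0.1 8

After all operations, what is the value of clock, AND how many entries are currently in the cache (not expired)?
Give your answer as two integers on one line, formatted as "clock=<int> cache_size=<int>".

Op 1: tick 7 -> clock=7.
Op 2: tick 1 -> clock=8.
Op 3: insert a.com -> 10.0.0.4 (expiry=8+13=21). clock=8
Op 4: tick 5 -> clock=13.
Op 5: tick 8 -> clock=21. purged={a.com}
Op 6: insert c.com -> 10.0.0.4 (expiry=21+1=22). clock=21
Op 7: insert c.com -> 10.0.0.5 (expiry=21+18=39). clock=21
Op 8: insert c.com -> 10.0.0.3 (expiry=21+14=35). clock=21
Op 9: tick 5 -> clock=26.
Op 10: insert a.com -> 10.0.0.2 (expiry=26+17=43). clock=26
Op 11: tick 8 -> clock=34.
Op 12: tick 5 -> clock=39. purged={c.com}
Op 13: tick 5 -> clock=44. purged={a.com}
Op 14: insert b.com -> 10.0.0.7 (expiry=44+20=64). clock=44
Op 15: insert a.com -> 10.0.0.5 (expiry=44+9=53). clock=44
Op 16: insert a.com -> 10.0.0.2 (expiry=44+14=58). clock=44
Op 17: insert b.com -> 10.0.0.1 (expiry=44+8=52). clock=44
Final clock = 44
Final cache (unexpired): {a.com,b.com} -> size=2

Answer: clock=44 cache_size=2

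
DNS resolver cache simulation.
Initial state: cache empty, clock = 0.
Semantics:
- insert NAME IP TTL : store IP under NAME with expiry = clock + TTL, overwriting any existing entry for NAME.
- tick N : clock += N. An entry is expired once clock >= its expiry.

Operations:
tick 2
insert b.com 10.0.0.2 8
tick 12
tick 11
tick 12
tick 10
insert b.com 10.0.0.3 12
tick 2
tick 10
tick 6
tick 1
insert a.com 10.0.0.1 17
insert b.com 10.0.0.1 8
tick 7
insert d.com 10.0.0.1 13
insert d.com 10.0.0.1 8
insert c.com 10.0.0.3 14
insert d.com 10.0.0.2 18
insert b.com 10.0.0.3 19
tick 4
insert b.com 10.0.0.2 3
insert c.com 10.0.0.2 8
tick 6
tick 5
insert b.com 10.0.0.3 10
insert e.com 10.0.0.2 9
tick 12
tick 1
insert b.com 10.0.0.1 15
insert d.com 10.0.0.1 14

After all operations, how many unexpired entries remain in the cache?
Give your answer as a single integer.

Op 1: tick 2 -> clock=2.
Op 2: insert b.com -> 10.0.0.2 (expiry=2+8=10). clock=2
Op 3: tick 12 -> clock=14. purged={b.com}
Op 4: tick 11 -> clock=25.
Op 5: tick 12 -> clock=37.
Op 6: tick 10 -> clock=47.
Op 7: insert b.com -> 10.0.0.3 (expiry=47+12=59). clock=47
Op 8: tick 2 -> clock=49.
Op 9: tick 10 -> clock=59. purged={b.com}
Op 10: tick 6 -> clock=65.
Op 11: tick 1 -> clock=66.
Op 12: insert a.com -> 10.0.0.1 (expiry=66+17=83). clock=66
Op 13: insert b.com -> 10.0.0.1 (expiry=66+8=74). clock=66
Op 14: tick 7 -> clock=73.
Op 15: insert d.com -> 10.0.0.1 (expiry=73+13=86). clock=73
Op 16: insert d.com -> 10.0.0.1 (expiry=73+8=81). clock=73
Op 17: insert c.com -> 10.0.0.3 (expiry=73+14=87). clock=73
Op 18: insert d.com -> 10.0.0.2 (expiry=73+18=91). clock=73
Op 19: insert b.com -> 10.0.0.3 (expiry=73+19=92). clock=73
Op 20: tick 4 -> clock=77.
Op 21: insert b.com -> 10.0.0.2 (expiry=77+3=80). clock=77
Op 22: insert c.com -> 10.0.0.2 (expiry=77+8=85). clock=77
Op 23: tick 6 -> clock=83. purged={a.com,b.com}
Op 24: tick 5 -> clock=88. purged={c.com}
Op 25: insert b.com -> 10.0.0.3 (expiry=88+10=98). clock=88
Op 26: insert e.com -> 10.0.0.2 (expiry=88+9=97). clock=88
Op 27: tick 12 -> clock=100. purged={b.com,d.com,e.com}
Op 28: tick 1 -> clock=101.
Op 29: insert b.com -> 10.0.0.1 (expiry=101+15=116). clock=101
Op 30: insert d.com -> 10.0.0.1 (expiry=101+14=115). clock=101
Final cache (unexpired): {b.com,d.com} -> size=2

Answer: 2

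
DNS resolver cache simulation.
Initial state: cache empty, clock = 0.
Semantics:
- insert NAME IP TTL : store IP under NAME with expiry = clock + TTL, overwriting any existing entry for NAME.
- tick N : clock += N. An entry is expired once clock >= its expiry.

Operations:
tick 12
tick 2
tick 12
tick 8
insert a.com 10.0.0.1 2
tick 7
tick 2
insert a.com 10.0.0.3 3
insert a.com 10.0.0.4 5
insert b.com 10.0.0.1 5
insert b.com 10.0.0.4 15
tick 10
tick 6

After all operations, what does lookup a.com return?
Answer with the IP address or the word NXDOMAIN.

Op 1: tick 12 -> clock=12.
Op 2: tick 2 -> clock=14.
Op 3: tick 12 -> clock=26.
Op 4: tick 8 -> clock=34.
Op 5: insert a.com -> 10.0.0.1 (expiry=34+2=36). clock=34
Op 6: tick 7 -> clock=41. purged={a.com}
Op 7: tick 2 -> clock=43.
Op 8: insert a.com -> 10.0.0.3 (expiry=43+3=46). clock=43
Op 9: insert a.com -> 10.0.0.4 (expiry=43+5=48). clock=43
Op 10: insert b.com -> 10.0.0.1 (expiry=43+5=48). clock=43
Op 11: insert b.com -> 10.0.0.4 (expiry=43+15=58). clock=43
Op 12: tick 10 -> clock=53. purged={a.com}
Op 13: tick 6 -> clock=59. purged={b.com}
lookup a.com: not in cache (expired or never inserted)

Answer: NXDOMAIN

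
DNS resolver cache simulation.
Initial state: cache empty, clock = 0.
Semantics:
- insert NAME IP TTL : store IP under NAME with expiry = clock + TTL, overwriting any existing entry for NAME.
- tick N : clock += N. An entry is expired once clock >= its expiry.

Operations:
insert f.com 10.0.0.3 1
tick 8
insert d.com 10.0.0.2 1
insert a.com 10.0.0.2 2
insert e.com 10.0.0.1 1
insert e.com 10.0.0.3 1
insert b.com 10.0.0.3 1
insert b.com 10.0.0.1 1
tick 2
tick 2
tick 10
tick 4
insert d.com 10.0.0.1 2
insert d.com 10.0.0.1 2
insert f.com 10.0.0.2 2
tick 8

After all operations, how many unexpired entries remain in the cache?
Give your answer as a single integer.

Op 1: insert f.com -> 10.0.0.3 (expiry=0+1=1). clock=0
Op 2: tick 8 -> clock=8. purged={f.com}
Op 3: insert d.com -> 10.0.0.2 (expiry=8+1=9). clock=8
Op 4: insert a.com -> 10.0.0.2 (expiry=8+2=10). clock=8
Op 5: insert e.com -> 10.0.0.1 (expiry=8+1=9). clock=8
Op 6: insert e.com -> 10.0.0.3 (expiry=8+1=9). clock=8
Op 7: insert b.com -> 10.0.0.3 (expiry=8+1=9). clock=8
Op 8: insert b.com -> 10.0.0.1 (expiry=8+1=9). clock=8
Op 9: tick 2 -> clock=10. purged={a.com,b.com,d.com,e.com}
Op 10: tick 2 -> clock=12.
Op 11: tick 10 -> clock=22.
Op 12: tick 4 -> clock=26.
Op 13: insert d.com -> 10.0.0.1 (expiry=26+2=28). clock=26
Op 14: insert d.com -> 10.0.0.1 (expiry=26+2=28). clock=26
Op 15: insert f.com -> 10.0.0.2 (expiry=26+2=28). clock=26
Op 16: tick 8 -> clock=34. purged={d.com,f.com}
Final cache (unexpired): {} -> size=0

Answer: 0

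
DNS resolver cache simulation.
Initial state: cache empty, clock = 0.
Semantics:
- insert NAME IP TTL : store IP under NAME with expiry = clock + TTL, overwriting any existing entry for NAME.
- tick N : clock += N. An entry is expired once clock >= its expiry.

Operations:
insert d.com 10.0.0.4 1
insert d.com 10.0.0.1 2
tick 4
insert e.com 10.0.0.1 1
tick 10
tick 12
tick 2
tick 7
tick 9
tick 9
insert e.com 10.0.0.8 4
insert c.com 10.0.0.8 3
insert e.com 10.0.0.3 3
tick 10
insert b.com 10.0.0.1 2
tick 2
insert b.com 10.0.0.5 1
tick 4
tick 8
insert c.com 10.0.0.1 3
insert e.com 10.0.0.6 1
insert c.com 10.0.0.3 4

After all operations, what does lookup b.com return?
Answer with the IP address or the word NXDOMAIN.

Op 1: insert d.com -> 10.0.0.4 (expiry=0+1=1). clock=0
Op 2: insert d.com -> 10.0.0.1 (expiry=0+2=2). clock=0
Op 3: tick 4 -> clock=4. purged={d.com}
Op 4: insert e.com -> 10.0.0.1 (expiry=4+1=5). clock=4
Op 5: tick 10 -> clock=14. purged={e.com}
Op 6: tick 12 -> clock=26.
Op 7: tick 2 -> clock=28.
Op 8: tick 7 -> clock=35.
Op 9: tick 9 -> clock=44.
Op 10: tick 9 -> clock=53.
Op 11: insert e.com -> 10.0.0.8 (expiry=53+4=57). clock=53
Op 12: insert c.com -> 10.0.0.8 (expiry=53+3=56). clock=53
Op 13: insert e.com -> 10.0.0.3 (expiry=53+3=56). clock=53
Op 14: tick 10 -> clock=63. purged={c.com,e.com}
Op 15: insert b.com -> 10.0.0.1 (expiry=63+2=65). clock=63
Op 16: tick 2 -> clock=65. purged={b.com}
Op 17: insert b.com -> 10.0.0.5 (expiry=65+1=66). clock=65
Op 18: tick 4 -> clock=69. purged={b.com}
Op 19: tick 8 -> clock=77.
Op 20: insert c.com -> 10.0.0.1 (expiry=77+3=80). clock=77
Op 21: insert e.com -> 10.0.0.6 (expiry=77+1=78). clock=77
Op 22: insert c.com -> 10.0.0.3 (expiry=77+4=81). clock=77
lookup b.com: not in cache (expired or never inserted)

Answer: NXDOMAIN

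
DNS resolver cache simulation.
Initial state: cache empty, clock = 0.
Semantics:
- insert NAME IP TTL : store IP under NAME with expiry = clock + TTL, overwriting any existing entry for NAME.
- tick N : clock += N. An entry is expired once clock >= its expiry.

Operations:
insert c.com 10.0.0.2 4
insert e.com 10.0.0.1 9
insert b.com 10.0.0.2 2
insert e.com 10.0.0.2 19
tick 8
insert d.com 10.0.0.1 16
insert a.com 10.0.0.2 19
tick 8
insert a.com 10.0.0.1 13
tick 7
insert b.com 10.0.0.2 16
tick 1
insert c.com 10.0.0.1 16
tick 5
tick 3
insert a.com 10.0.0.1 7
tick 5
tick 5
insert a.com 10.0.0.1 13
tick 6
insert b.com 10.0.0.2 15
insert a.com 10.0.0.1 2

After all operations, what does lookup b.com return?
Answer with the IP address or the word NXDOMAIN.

Answer: 10.0.0.2

Derivation:
Op 1: insert c.com -> 10.0.0.2 (expiry=0+4=4). clock=0
Op 2: insert e.com -> 10.0.0.1 (expiry=0+9=9). clock=0
Op 3: insert b.com -> 10.0.0.2 (expiry=0+2=2). clock=0
Op 4: insert e.com -> 10.0.0.2 (expiry=0+19=19). clock=0
Op 5: tick 8 -> clock=8. purged={b.com,c.com}
Op 6: insert d.com -> 10.0.0.1 (expiry=8+16=24). clock=8
Op 7: insert a.com -> 10.0.0.2 (expiry=8+19=27). clock=8
Op 8: tick 8 -> clock=16.
Op 9: insert a.com -> 10.0.0.1 (expiry=16+13=29). clock=16
Op 10: tick 7 -> clock=23. purged={e.com}
Op 11: insert b.com -> 10.0.0.2 (expiry=23+16=39). clock=23
Op 12: tick 1 -> clock=24. purged={d.com}
Op 13: insert c.com -> 10.0.0.1 (expiry=24+16=40). clock=24
Op 14: tick 5 -> clock=29. purged={a.com}
Op 15: tick 3 -> clock=32.
Op 16: insert a.com -> 10.0.0.1 (expiry=32+7=39). clock=32
Op 17: tick 5 -> clock=37.
Op 18: tick 5 -> clock=42. purged={a.com,b.com,c.com}
Op 19: insert a.com -> 10.0.0.1 (expiry=42+13=55). clock=42
Op 20: tick 6 -> clock=48.
Op 21: insert b.com -> 10.0.0.2 (expiry=48+15=63). clock=48
Op 22: insert a.com -> 10.0.0.1 (expiry=48+2=50). clock=48
lookup b.com: present, ip=10.0.0.2 expiry=63 > clock=48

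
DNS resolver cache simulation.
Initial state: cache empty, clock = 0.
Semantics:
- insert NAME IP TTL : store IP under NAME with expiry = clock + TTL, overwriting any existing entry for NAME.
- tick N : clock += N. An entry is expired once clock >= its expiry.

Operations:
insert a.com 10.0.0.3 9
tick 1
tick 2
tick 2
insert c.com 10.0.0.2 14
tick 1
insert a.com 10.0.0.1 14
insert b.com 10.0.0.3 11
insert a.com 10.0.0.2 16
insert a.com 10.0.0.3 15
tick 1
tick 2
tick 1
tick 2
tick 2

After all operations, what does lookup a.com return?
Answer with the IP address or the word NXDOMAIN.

Op 1: insert a.com -> 10.0.0.3 (expiry=0+9=9). clock=0
Op 2: tick 1 -> clock=1.
Op 3: tick 2 -> clock=3.
Op 4: tick 2 -> clock=5.
Op 5: insert c.com -> 10.0.0.2 (expiry=5+14=19). clock=5
Op 6: tick 1 -> clock=6.
Op 7: insert a.com -> 10.0.0.1 (expiry=6+14=20). clock=6
Op 8: insert b.com -> 10.0.0.3 (expiry=6+11=17). clock=6
Op 9: insert a.com -> 10.0.0.2 (expiry=6+16=22). clock=6
Op 10: insert a.com -> 10.0.0.3 (expiry=6+15=21). clock=6
Op 11: tick 1 -> clock=7.
Op 12: tick 2 -> clock=9.
Op 13: tick 1 -> clock=10.
Op 14: tick 2 -> clock=12.
Op 15: tick 2 -> clock=14.
lookup a.com: present, ip=10.0.0.3 expiry=21 > clock=14

Answer: 10.0.0.3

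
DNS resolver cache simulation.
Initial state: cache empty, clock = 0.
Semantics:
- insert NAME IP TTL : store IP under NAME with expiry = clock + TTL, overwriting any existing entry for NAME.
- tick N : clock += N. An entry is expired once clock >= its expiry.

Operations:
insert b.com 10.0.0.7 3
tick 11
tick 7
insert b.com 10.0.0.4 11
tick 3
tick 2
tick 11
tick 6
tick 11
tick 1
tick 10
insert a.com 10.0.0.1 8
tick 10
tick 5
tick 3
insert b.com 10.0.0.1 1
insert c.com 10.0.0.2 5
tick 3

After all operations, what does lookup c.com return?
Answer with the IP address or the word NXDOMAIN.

Answer: 10.0.0.2

Derivation:
Op 1: insert b.com -> 10.0.0.7 (expiry=0+3=3). clock=0
Op 2: tick 11 -> clock=11. purged={b.com}
Op 3: tick 7 -> clock=18.
Op 4: insert b.com -> 10.0.0.4 (expiry=18+11=29). clock=18
Op 5: tick 3 -> clock=21.
Op 6: tick 2 -> clock=23.
Op 7: tick 11 -> clock=34. purged={b.com}
Op 8: tick 6 -> clock=40.
Op 9: tick 11 -> clock=51.
Op 10: tick 1 -> clock=52.
Op 11: tick 10 -> clock=62.
Op 12: insert a.com -> 10.0.0.1 (expiry=62+8=70). clock=62
Op 13: tick 10 -> clock=72. purged={a.com}
Op 14: tick 5 -> clock=77.
Op 15: tick 3 -> clock=80.
Op 16: insert b.com -> 10.0.0.1 (expiry=80+1=81). clock=80
Op 17: insert c.com -> 10.0.0.2 (expiry=80+5=85). clock=80
Op 18: tick 3 -> clock=83. purged={b.com}
lookup c.com: present, ip=10.0.0.2 expiry=85 > clock=83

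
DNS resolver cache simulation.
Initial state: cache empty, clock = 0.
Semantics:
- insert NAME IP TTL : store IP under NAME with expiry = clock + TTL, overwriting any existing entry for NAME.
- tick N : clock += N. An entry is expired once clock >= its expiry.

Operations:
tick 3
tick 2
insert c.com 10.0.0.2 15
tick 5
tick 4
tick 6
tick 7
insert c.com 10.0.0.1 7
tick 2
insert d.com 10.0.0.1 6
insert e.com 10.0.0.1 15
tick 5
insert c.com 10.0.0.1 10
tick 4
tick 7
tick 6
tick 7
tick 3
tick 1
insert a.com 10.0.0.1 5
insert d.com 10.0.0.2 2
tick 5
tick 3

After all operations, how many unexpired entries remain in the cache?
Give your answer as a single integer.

Op 1: tick 3 -> clock=3.
Op 2: tick 2 -> clock=5.
Op 3: insert c.com -> 10.0.0.2 (expiry=5+15=20). clock=5
Op 4: tick 5 -> clock=10.
Op 5: tick 4 -> clock=14.
Op 6: tick 6 -> clock=20. purged={c.com}
Op 7: tick 7 -> clock=27.
Op 8: insert c.com -> 10.0.0.1 (expiry=27+7=34). clock=27
Op 9: tick 2 -> clock=29.
Op 10: insert d.com -> 10.0.0.1 (expiry=29+6=35). clock=29
Op 11: insert e.com -> 10.0.0.1 (expiry=29+15=44). clock=29
Op 12: tick 5 -> clock=34. purged={c.com}
Op 13: insert c.com -> 10.0.0.1 (expiry=34+10=44). clock=34
Op 14: tick 4 -> clock=38. purged={d.com}
Op 15: tick 7 -> clock=45. purged={c.com,e.com}
Op 16: tick 6 -> clock=51.
Op 17: tick 7 -> clock=58.
Op 18: tick 3 -> clock=61.
Op 19: tick 1 -> clock=62.
Op 20: insert a.com -> 10.0.0.1 (expiry=62+5=67). clock=62
Op 21: insert d.com -> 10.0.0.2 (expiry=62+2=64). clock=62
Op 22: tick 5 -> clock=67. purged={a.com,d.com}
Op 23: tick 3 -> clock=70.
Final cache (unexpired): {} -> size=0

Answer: 0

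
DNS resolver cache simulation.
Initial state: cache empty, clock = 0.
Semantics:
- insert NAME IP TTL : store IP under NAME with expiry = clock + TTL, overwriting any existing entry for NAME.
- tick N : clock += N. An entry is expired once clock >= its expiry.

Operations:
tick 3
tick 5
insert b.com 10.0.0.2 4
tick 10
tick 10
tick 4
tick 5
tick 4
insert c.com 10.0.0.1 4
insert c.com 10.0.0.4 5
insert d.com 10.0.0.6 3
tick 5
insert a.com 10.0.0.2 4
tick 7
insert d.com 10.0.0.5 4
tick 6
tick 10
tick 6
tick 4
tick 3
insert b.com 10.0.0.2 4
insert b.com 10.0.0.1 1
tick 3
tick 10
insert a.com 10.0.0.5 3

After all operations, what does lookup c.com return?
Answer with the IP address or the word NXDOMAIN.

Answer: NXDOMAIN

Derivation:
Op 1: tick 3 -> clock=3.
Op 2: tick 5 -> clock=8.
Op 3: insert b.com -> 10.0.0.2 (expiry=8+4=12). clock=8
Op 4: tick 10 -> clock=18. purged={b.com}
Op 5: tick 10 -> clock=28.
Op 6: tick 4 -> clock=32.
Op 7: tick 5 -> clock=37.
Op 8: tick 4 -> clock=41.
Op 9: insert c.com -> 10.0.0.1 (expiry=41+4=45). clock=41
Op 10: insert c.com -> 10.0.0.4 (expiry=41+5=46). clock=41
Op 11: insert d.com -> 10.0.0.6 (expiry=41+3=44). clock=41
Op 12: tick 5 -> clock=46. purged={c.com,d.com}
Op 13: insert a.com -> 10.0.0.2 (expiry=46+4=50). clock=46
Op 14: tick 7 -> clock=53. purged={a.com}
Op 15: insert d.com -> 10.0.0.5 (expiry=53+4=57). clock=53
Op 16: tick 6 -> clock=59. purged={d.com}
Op 17: tick 10 -> clock=69.
Op 18: tick 6 -> clock=75.
Op 19: tick 4 -> clock=79.
Op 20: tick 3 -> clock=82.
Op 21: insert b.com -> 10.0.0.2 (expiry=82+4=86). clock=82
Op 22: insert b.com -> 10.0.0.1 (expiry=82+1=83). clock=82
Op 23: tick 3 -> clock=85. purged={b.com}
Op 24: tick 10 -> clock=95.
Op 25: insert a.com -> 10.0.0.5 (expiry=95+3=98). clock=95
lookup c.com: not in cache (expired or never inserted)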